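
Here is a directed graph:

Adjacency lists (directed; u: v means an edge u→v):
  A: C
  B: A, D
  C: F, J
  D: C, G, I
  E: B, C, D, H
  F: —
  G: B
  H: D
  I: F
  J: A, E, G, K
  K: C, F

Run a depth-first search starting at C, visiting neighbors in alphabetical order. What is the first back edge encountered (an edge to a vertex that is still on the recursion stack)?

A→C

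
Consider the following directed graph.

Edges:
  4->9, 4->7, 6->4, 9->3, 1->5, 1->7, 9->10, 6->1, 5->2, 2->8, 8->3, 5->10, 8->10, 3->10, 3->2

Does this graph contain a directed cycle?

Yes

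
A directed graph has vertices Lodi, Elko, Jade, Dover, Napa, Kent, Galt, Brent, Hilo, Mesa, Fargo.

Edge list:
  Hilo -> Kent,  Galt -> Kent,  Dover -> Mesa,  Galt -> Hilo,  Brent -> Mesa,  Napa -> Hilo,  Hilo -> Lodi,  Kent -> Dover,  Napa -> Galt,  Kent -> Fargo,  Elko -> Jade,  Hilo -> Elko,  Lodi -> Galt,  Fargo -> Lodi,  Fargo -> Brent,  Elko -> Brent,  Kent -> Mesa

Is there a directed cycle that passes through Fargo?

Fargo is on a cycle iff Fargo can reach itself via ≥1 edge.
Fargo → Lodi → Galt → Kent → Fargo — yes.

Yes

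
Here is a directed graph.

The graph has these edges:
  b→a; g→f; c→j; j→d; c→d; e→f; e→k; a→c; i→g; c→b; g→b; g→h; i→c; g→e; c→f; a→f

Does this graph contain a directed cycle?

DFS with white/gray/black marking, starting from e:
e gray
  k gray
  k black
  f gray
  f black
e black
j gray
  d gray
  d black
j black
a gray
  a→f: f black — skip
  c gray
    c→f: f black — skip
    b gray
      b→a: a is gray → back edge
Back edge found, so a cycle exists: a → c → b → a.

Yes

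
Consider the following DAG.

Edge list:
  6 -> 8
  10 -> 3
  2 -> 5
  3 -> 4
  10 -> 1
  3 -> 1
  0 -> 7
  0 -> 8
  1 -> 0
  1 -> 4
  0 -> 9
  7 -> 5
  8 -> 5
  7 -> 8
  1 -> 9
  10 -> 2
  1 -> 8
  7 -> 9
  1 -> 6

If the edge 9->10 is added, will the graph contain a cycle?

Yes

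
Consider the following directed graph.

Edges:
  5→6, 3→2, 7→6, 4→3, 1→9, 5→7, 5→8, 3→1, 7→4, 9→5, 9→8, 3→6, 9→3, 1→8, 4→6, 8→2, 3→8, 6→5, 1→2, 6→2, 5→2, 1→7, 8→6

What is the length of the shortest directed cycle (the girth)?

2

For each vertex v, BFS finds the shortest path from v back to v.
The shortest such closed walk is 5 → 6 → 5, length 2.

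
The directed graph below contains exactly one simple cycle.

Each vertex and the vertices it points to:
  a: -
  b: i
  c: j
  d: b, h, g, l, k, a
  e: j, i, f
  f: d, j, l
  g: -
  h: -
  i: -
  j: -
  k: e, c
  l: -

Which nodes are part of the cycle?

d, e, f, k

DFS with gray/black marking from d:
d gray
  b gray
    i gray
    i black
  b black
  h gray
  h black
  g gray
  g black
  l gray
  l black
  k gray
    e gray
      j gray
      j black
      e→i: i black — skip
      f gray
        f→d: d is gray → back edge
Back edge closes the cycle d → k → e → f → d; its vertices are {d, e, f, k}.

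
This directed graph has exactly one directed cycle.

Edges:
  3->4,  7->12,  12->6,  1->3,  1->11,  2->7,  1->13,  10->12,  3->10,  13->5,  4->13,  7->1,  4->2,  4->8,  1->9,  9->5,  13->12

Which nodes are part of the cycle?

1, 2, 3, 4, 7

DFS with gray/black marking from 7:
7 gray
  1 gray
    3 gray
      10 gray
        12 gray
          6 gray
          6 black
        12 black
      10 black
      4 gray
        13 gray
          5 gray
          5 black
          13→12: 12 black — skip
        13 black
        8 gray
        8 black
        2 gray
          2→7: 7 is gray → back edge
Back edge closes the cycle 7 → 1 → 3 → 4 → 2 → 7; its vertices are {1, 2, 3, 4, 7}.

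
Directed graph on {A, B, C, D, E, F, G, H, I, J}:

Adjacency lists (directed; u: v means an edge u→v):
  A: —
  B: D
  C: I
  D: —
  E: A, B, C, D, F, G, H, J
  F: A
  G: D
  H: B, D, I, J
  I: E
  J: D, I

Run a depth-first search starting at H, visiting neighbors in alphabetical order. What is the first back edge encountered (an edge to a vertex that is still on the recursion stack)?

C→I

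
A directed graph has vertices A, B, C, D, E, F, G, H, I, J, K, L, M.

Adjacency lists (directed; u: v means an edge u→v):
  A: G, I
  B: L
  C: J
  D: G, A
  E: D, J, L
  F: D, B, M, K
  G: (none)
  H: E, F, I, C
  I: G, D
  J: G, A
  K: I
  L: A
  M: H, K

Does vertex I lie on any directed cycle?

I is on a cycle iff I can reach itself via ≥1 edge.
I → D → A → I — yes.

Yes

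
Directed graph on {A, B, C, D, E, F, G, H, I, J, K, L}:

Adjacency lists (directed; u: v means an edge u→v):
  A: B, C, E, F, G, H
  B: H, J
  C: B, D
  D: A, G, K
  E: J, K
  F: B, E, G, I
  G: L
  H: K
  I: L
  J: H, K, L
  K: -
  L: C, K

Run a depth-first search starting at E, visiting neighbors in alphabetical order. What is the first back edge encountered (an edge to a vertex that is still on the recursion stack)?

DFS from E (visiting neighbors in alphabetical order); mark gray on enter, black on exit:
E gray
  J gray
    H gray
      K gray
      K black
    H black
    J→K: K black — skip
    L gray
      C gray
        B gray
          B→H: H black — skip
          B→J: J is gray → back edge
First back edge: B → J.

B→J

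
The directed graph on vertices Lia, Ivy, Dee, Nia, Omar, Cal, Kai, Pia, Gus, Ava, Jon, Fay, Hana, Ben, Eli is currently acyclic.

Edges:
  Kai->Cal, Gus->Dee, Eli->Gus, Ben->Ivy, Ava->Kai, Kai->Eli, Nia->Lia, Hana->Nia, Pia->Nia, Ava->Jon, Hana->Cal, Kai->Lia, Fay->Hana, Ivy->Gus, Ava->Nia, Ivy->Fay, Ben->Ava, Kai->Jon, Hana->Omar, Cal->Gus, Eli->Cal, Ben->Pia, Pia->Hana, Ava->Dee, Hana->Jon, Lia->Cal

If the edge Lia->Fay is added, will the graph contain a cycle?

Adding Lia→Fay creates a cycle iff Fay can already reach Lia.
Path from Fay: Fay → Hana → Nia → Lia.
So Fay → … → Lia → Fay is a cycle.

Yes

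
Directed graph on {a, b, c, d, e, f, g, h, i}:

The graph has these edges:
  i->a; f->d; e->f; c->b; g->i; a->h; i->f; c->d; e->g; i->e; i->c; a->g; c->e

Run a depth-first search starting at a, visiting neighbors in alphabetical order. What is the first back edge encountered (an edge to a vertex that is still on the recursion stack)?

DFS from a (visiting neighbors in alphabetical order); mark gray on enter, black on exit:
a gray
  g gray
    i gray
      i→a: a is gray → back edge
First back edge: i → a.

i->a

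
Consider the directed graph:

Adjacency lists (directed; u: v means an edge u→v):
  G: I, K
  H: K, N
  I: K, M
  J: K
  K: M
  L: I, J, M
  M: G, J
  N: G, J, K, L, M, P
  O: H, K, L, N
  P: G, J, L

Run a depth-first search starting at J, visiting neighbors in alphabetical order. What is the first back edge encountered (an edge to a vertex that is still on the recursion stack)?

DFS from J (visiting neighbors in alphabetical order); mark gray on enter, black on exit:
J gray
  K gray
    M gray
      G gray
        I gray
          I→K: K is gray → back edge
First back edge: I → K.

I->K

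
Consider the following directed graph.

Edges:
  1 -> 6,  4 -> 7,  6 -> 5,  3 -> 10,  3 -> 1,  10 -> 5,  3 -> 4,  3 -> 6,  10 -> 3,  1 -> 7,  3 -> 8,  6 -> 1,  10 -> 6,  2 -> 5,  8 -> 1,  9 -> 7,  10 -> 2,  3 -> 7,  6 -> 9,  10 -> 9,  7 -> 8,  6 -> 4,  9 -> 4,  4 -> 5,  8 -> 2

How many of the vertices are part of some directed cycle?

A vertex is on a directed cycle iff it belongs to a strongly connected component of size ≥ 2 (or has a self-loop).
The vertices on cycles are {1, 3, 4, 6, 7, 8, 9, 10} — 8 in total.

8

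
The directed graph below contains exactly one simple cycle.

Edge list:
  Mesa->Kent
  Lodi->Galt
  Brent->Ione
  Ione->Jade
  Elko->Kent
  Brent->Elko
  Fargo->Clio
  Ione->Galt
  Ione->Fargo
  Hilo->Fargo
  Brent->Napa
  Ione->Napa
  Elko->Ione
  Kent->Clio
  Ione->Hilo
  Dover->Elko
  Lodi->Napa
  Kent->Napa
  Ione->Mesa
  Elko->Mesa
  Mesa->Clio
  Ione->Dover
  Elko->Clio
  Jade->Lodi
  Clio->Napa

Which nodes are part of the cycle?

DFS with gray/black marking from Ione:
Ione gray
  Dover gray
    Elko gray
      Clio gray
        Napa gray
        Napa black
      Clio black
      Kent gray
        Kent→Napa: Napa black — skip
        Kent→Clio: Clio black — skip
      Kent black
      Mesa gray
        Mesa→Kent: Kent black — skip
        Mesa→Clio: Clio black — skip
      Mesa black
      Elko→Ione: Ione is gray → back edge
Back edge closes the cycle Ione → Dover → Elko → Ione; its vertices are {Elko, Ione, Dover}.

Elko, Ione, Dover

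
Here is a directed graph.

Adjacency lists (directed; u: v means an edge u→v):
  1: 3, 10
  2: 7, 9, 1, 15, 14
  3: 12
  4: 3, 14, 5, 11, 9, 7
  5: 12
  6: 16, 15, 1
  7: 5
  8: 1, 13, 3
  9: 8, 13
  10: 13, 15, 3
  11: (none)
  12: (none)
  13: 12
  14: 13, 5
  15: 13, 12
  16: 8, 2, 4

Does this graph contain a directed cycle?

DFS with white/gray/black marking, starting from 9:
9 gray
  8 gray
    1 gray
      3 gray
        12 gray
        12 black
      3 black
      10 gray
        13 gray
          13→12: 12 black — skip
        13 black
        15 gray
          15→13: 13 black — skip
          15→12: 12 black — skip
        15 black
        10→3: 3 black — skip
      10 black
    1 black
    8→13: 13 black — skip
    8→3: 3 black — skip
  8 black
  9→13: 13 black — skip
9 black
2 gray
  7 gray
    5 gray
      5→12: 12 black — skip
    5 black
  7 black
  2→9: 9 black — skip
  2→1: 1 black — skip
  2→15: 15 black — skip
  14 gray
    14→13: 13 black — skip
    14→5: 5 black — skip
  14 black
2 black
4 gray
  4→3: 3 black — skip
  4→14: 14 black — skip
  4→5: 5 black — skip
  11 gray
  11 black
  4→9: 9 black — skip
  4→7: 7 black — skip
4 black
6 gray
  16 gray
    16→8: 8 black — skip
    16→2: 2 black — skip
    16→4: 4 black — skip
  16 black
  6→15: 15 black — skip
  6→1: 1 black — skip
6 black
Every edge goes to a white or black vertex — no back edge, so the graph is acyclic.

No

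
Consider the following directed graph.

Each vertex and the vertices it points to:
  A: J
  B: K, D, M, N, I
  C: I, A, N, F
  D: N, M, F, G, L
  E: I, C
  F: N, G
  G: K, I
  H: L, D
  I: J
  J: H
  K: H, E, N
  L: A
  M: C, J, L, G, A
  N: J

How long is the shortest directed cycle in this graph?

For each vertex v, BFS finds the shortest path from v back to v.
The shortest such closed walk is K → H → D → G → K, length 4.

4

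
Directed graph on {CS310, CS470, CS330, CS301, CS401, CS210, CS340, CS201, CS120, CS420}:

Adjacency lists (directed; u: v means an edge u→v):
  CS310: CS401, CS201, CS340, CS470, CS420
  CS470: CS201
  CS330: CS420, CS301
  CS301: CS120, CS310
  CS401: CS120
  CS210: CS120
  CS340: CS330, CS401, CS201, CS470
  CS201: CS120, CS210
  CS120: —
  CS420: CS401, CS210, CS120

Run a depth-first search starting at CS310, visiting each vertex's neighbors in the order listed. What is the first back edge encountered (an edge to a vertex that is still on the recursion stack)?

DFS from CS310 (visiting each vertex's neighbors in the order listed); mark gray on enter, black on exit:
CS310 gray
  CS401 gray
    CS120 gray
    CS120 black
  CS401 black
  CS201 gray
    CS201→CS120: CS120 black — skip
    CS210 gray
      CS210→CS120: CS120 black — skip
    CS210 black
  CS201 black
  CS340 gray
    CS330 gray
      CS420 gray
        CS420→CS401: CS401 black — skip
        CS420→CS210: CS210 black — skip
        CS420→CS120: CS120 black — skip
      CS420 black
      CS301 gray
        CS301→CS120: CS120 black — skip
        CS301→CS310: CS310 is gray → back edge
First back edge: CS301 → CS310.

CS301→CS310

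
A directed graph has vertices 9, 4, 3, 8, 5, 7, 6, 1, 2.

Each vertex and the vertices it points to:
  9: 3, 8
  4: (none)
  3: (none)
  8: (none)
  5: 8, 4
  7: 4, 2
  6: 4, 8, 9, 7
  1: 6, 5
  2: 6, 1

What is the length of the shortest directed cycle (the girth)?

3

For each vertex v, BFS finds the shortest path from v back to v.
The shortest such closed walk is 6 → 7 → 2 → 6, length 3.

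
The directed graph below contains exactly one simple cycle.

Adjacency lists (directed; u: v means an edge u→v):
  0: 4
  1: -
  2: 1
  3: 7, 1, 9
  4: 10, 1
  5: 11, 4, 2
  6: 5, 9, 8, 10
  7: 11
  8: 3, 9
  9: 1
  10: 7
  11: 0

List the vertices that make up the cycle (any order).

DFS with gray/black marking from 11:
11 gray
  0 gray
    4 gray
      10 gray
        7 gray
          7→11: 11 is gray → back edge
Back edge closes the cycle 11 → 0 → 4 → 10 → 7 → 11; its vertices are {0, 4, 7, 10, 11}.

0, 4, 7, 10, 11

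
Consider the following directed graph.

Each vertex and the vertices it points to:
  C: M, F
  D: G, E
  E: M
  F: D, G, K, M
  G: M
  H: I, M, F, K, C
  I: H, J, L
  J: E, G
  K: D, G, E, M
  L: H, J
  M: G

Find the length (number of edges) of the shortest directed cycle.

For each vertex v, BFS finds the shortest path from v back to v.
The shortest such closed walk is H → I → H, length 2.

2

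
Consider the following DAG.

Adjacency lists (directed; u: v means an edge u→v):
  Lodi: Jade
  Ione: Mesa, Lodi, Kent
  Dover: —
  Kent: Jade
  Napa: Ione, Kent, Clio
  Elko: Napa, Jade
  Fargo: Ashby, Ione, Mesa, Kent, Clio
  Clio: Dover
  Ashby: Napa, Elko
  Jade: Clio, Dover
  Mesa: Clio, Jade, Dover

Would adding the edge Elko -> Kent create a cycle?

No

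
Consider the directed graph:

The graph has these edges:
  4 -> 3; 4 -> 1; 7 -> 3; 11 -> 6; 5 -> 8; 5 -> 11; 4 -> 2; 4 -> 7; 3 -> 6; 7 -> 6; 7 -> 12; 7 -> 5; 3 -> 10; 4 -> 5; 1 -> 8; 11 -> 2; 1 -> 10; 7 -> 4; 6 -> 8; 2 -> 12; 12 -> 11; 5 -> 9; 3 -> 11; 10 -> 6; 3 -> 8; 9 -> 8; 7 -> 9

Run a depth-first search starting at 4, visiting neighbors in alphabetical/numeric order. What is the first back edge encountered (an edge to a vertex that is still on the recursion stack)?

11→2

DFS from 4 (visiting neighbors in alphabetical/numeric order); mark gray on enter, black on exit:
4 gray
  1 gray
    8 gray
    8 black
    10 gray
      6 gray
        6→8: 8 black — skip
      6 black
    10 black
  1 black
  2 gray
    12 gray
      11 gray
        11→2: 2 is gray → back edge
First back edge: 11 → 2.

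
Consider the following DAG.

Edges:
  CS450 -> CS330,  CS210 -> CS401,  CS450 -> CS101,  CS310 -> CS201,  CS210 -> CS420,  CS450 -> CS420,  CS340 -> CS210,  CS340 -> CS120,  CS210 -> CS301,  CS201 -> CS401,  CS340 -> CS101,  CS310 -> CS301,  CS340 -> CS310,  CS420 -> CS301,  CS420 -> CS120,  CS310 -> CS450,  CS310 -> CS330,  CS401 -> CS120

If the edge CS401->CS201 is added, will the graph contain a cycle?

Adding CS401→CS201 creates a cycle iff CS201 can already reach CS401.
Path from CS201: CS201 → CS401.
So CS201 → … → CS401 → CS201 is a cycle.

Yes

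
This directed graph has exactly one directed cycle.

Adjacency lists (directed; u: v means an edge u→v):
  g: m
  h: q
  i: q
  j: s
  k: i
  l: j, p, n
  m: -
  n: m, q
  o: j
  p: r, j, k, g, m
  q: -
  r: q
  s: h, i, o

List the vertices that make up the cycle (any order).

j, o, s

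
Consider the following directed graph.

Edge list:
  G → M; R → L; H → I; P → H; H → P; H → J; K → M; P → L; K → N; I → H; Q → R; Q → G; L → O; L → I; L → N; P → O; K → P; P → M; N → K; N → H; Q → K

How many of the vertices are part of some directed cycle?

6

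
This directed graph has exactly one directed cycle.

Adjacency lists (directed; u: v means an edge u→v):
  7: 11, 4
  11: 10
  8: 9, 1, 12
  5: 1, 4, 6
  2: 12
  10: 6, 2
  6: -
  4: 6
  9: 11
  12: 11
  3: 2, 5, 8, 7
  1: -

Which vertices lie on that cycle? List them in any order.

2, 10, 11, 12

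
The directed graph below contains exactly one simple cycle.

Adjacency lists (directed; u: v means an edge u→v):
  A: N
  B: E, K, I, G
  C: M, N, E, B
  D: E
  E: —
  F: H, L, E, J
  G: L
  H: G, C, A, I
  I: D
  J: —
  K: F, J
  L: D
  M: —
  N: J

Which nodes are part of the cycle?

B, C, F, H, K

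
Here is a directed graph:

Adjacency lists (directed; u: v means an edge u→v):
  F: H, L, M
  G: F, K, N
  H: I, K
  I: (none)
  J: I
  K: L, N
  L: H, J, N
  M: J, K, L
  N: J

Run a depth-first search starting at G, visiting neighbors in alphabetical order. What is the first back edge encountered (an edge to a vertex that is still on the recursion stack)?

L->H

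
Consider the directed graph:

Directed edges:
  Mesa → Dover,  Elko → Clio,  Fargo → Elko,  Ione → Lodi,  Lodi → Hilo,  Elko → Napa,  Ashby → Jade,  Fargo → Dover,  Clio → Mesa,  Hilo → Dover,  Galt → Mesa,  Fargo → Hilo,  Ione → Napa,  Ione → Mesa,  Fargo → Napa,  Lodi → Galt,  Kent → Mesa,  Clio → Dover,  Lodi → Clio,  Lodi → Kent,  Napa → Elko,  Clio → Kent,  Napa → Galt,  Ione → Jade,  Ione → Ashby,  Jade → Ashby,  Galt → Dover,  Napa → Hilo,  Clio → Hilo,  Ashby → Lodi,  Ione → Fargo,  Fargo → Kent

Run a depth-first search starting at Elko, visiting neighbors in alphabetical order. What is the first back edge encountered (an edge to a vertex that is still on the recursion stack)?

Napa→Elko

DFS from Elko (visiting neighbors in alphabetical order); mark gray on enter, black on exit:
Elko gray
  Clio gray
    Dover gray
    Dover black
    Hilo gray
      Hilo→Dover: Dover black — skip
    Hilo black
    Kent gray
      Mesa gray
        Mesa→Dover: Dover black — skip
      Mesa black
    Kent black
    Clio→Mesa: Mesa black — skip
  Clio black
  Napa gray
    Napa→Elko: Elko is gray → back edge
First back edge: Napa → Elko.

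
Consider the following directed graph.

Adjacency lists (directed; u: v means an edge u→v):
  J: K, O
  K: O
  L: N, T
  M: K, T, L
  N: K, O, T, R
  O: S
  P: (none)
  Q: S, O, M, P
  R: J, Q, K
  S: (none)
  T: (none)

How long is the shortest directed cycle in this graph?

5

For each vertex v, BFS finds the shortest path from v back to v.
The shortest such closed walk is R → Q → M → L → N → R, length 5.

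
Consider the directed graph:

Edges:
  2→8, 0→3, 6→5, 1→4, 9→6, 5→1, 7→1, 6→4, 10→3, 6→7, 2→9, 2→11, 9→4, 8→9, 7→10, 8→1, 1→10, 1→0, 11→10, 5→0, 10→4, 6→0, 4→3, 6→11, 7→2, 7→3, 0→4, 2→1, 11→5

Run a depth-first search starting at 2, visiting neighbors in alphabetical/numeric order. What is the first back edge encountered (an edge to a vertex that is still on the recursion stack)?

DFS from 2 (visiting neighbors in alphabetical/numeric order); mark gray on enter, black on exit:
2 gray
  1 gray
    0 gray
      3 gray
      3 black
      4 gray
        4→3: 3 black — skip
      4 black
    0 black
    1→4: 4 black — skip
    10 gray
      10→3: 3 black — skip
      10→4: 4 black — skip
    10 black
  1 black
  8 gray
    8→1: 1 black — skip
    9 gray
      9→4: 4 black — skip
      6 gray
        6→0: 0 black — skip
        6→4: 4 black — skip
        5 gray
          5→0: 0 black — skip
          5→1: 1 black — skip
        5 black
        7 gray
          7→1: 1 black — skip
          7→2: 2 is gray → back edge
First back edge: 7 → 2.

7->2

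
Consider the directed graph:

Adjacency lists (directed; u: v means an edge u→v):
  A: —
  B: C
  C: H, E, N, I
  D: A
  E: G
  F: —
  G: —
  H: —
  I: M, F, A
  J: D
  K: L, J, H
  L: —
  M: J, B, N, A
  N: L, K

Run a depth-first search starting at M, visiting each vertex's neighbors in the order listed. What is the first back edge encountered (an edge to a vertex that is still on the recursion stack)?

I→M

DFS from M (visiting each vertex's neighbors in the order listed); mark gray on enter, black on exit:
M gray
  J gray
    D gray
      A gray
      A black
    D black
  J black
  B gray
    C gray
      H gray
      H black
      E gray
        G gray
        G black
      E black
      N gray
        L gray
        L black
        K gray
          K→L: L black — skip
          K→J: J black — skip
          K→H: H black — skip
        K black
      N black
      I gray
        I→M: M is gray → back edge
First back edge: I → M.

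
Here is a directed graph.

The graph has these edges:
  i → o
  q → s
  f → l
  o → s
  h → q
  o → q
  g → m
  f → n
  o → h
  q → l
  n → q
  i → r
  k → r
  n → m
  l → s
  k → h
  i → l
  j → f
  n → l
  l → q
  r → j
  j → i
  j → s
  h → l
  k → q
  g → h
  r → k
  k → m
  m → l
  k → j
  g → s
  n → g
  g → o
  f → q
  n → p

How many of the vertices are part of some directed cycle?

A vertex is on a directed cycle iff it belongs to a strongly connected component of size ≥ 2 (or has a self-loop).
The vertices on cycles are {i, j, k, l, q, r} — 6 in total.

6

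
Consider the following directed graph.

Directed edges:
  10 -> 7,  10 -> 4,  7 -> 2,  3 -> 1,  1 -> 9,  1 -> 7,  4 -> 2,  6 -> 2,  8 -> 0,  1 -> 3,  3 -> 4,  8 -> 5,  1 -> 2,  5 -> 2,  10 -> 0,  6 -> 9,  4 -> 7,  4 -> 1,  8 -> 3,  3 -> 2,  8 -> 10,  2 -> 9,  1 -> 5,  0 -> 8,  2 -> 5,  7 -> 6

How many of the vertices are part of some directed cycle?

8

A vertex is on a directed cycle iff it belongs to a strongly connected component of size ≥ 2 (or has a self-loop).
The vertices on cycles are {0, 1, 2, 3, 4, 5, 8, 10} — 8 in total.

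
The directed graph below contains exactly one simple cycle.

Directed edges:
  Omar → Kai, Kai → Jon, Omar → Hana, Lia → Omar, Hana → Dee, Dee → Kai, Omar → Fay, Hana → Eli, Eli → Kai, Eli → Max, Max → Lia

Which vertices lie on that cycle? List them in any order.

Eli, Lia, Max, Hana, Omar

DFS with gray/black marking from Omar:
Omar gray
  Kai gray
    Jon gray
    Jon black
  Kai black
  Hana gray
    Dee gray
      Dee→Kai: Kai black — skip
    Dee black
    Eli gray
      Eli→Kai: Kai black — skip
      Max gray
        Lia gray
          Lia→Omar: Omar is gray → back edge
Back edge closes the cycle Omar → Hana → Eli → Max → Lia → Omar; its vertices are {Eli, Lia, Max, Hana, Omar}.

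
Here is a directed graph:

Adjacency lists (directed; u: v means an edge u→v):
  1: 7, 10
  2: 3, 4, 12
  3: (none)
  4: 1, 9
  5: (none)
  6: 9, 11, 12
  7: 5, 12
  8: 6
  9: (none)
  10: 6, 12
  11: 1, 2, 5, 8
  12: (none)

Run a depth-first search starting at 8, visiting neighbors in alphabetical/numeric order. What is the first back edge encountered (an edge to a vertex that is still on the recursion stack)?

10->6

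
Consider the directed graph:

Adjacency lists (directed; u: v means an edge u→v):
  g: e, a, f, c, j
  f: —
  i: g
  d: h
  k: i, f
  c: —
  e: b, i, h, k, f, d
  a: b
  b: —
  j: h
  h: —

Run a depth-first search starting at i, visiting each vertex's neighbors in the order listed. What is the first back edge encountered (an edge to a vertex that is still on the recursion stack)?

e->i

DFS from i (visiting each vertex's neighbors in the order listed); mark gray on enter, black on exit:
i gray
  g gray
    e gray
      b gray
      b black
      e→i: i is gray → back edge
First back edge: e → i.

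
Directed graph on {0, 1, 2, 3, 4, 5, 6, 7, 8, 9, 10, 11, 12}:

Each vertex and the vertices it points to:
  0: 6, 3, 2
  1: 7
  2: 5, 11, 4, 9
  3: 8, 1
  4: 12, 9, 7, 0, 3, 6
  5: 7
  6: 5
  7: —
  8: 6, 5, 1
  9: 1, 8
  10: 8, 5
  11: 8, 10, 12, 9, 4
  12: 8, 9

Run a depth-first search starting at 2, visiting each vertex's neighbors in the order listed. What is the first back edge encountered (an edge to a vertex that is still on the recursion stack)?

DFS from 2 (visiting each vertex's neighbors in the order listed); mark gray on enter, black on exit:
2 gray
  5 gray
    7 gray
    7 black
  5 black
  11 gray
    8 gray
      6 gray
        6→5: 5 black — skip
      6 black
      8→5: 5 black — skip
      1 gray
        1→7: 7 black — skip
      1 black
    8 black
    10 gray
      10→8: 8 black — skip
      10→5: 5 black — skip
    10 black
    12 gray
      12→8: 8 black — skip
      9 gray
        9→1: 1 black — skip
        9→8: 8 black — skip
      9 black
    12 black
    11→9: 9 black — skip
    4 gray
      4→12: 12 black — skip
      4→9: 9 black — skip
      4→7: 7 black — skip
      0 gray
        0→6: 6 black — skip
        3 gray
          3→8: 8 black — skip
          3→1: 1 black — skip
        3 black
        0→2: 2 is gray → back edge
First back edge: 0 → 2.

0→2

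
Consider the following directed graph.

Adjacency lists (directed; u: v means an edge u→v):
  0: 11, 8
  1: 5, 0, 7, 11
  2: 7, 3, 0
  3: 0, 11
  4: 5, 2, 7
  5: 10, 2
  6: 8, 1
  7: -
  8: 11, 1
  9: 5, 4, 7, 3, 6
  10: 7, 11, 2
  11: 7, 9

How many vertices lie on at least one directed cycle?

A vertex is on a directed cycle iff it belongs to a strongly connected component of size ≥ 2 (or has a self-loop).
The vertices on cycles are {0, 1, 2, 3, 4, 5, 6, 8, 9, 10, 11} — 11 in total.

11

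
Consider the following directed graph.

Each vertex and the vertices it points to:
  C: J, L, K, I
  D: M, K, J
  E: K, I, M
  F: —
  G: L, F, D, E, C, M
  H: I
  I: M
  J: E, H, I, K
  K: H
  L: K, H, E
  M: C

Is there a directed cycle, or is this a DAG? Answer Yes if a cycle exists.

Yes

DFS with white/gray/black marking, starting from H:
H gray
  I gray
    M gray
      C gray
        J gray
          E gray
            K gray
              K→H: H is gray → back edge
Back edge found, so a cycle exists: H → I → M → C → J → E → K → H.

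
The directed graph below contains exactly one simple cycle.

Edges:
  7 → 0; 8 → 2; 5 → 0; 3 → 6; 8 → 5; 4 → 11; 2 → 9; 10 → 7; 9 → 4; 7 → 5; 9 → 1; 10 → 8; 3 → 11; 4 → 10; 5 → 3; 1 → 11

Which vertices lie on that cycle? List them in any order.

DFS with gray/black marking from 10:
10 gray
  8 gray
    2 gray
      9 gray
        1 gray
          11 gray
          11 black
        1 black
        4 gray
          4→11: 11 black — skip
          4→10: 10 is gray → back edge
Back edge closes the cycle 10 → 8 → 2 → 9 → 4 → 10; its vertices are {2, 4, 8, 9, 10}.

2, 4, 8, 9, 10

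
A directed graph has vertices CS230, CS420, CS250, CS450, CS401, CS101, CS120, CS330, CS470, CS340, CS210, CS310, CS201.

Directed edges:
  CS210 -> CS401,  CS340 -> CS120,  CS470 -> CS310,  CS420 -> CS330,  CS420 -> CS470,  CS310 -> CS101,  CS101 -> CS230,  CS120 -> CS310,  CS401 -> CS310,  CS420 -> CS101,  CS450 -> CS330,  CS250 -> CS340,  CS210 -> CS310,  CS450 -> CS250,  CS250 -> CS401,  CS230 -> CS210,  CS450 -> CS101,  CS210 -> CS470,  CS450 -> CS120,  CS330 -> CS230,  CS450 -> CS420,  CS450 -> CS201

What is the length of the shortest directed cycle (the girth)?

For each vertex v, BFS finds the shortest path from v back to v.
The shortest such closed walk is CS101 → CS230 → CS210 → CS310 → CS101, length 4.

4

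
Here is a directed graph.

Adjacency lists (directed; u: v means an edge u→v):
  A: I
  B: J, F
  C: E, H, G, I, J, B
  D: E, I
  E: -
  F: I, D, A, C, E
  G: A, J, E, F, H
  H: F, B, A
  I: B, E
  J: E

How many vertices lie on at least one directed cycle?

A vertex is on a directed cycle iff it belongs to a strongly connected component of size ≥ 2 (or has a self-loop).
The vertices on cycles are {A, B, C, D, F, G, H, I} — 8 in total.

8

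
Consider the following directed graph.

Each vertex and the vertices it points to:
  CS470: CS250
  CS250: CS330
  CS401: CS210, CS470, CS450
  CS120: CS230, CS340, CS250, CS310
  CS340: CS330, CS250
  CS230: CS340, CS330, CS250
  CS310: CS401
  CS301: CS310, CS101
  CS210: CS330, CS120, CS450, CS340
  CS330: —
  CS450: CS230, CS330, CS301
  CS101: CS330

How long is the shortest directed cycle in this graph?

For each vertex v, BFS finds the shortest path from v back to v.
The shortest such closed walk is CS120 → CS310 → CS401 → CS210 → CS120, length 4.

4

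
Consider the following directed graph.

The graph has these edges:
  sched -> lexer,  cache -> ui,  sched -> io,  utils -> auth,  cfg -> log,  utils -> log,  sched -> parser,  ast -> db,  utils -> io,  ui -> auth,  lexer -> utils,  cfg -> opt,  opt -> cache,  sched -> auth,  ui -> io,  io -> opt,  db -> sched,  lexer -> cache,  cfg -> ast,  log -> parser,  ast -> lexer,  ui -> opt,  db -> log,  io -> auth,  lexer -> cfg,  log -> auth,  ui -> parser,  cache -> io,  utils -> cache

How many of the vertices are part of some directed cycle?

A vertex is on a directed cycle iff it belongs to a strongly connected component of size ≥ 2 (or has a self-loop).
The vertices on cycles are {db, io, ui, ast, cfg, opt, cache, lexer, sched} — 9 in total.

9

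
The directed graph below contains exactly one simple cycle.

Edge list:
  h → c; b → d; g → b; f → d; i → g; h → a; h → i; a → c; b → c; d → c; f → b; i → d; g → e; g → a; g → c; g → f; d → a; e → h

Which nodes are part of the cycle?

e, g, h, i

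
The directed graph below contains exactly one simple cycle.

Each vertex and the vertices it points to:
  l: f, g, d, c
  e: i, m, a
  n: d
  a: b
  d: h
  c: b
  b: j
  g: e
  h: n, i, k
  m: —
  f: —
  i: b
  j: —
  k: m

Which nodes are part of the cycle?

d, h, n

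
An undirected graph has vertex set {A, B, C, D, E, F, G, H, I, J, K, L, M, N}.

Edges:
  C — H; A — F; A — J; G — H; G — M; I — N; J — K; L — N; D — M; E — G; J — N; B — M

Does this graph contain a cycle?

No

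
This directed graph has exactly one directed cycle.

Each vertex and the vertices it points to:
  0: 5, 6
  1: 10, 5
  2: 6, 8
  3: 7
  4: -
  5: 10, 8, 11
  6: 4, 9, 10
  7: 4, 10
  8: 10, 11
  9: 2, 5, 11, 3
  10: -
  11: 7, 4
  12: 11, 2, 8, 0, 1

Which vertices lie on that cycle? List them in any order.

2, 6, 9

DFS with gray/black marking from 6:
6 gray
  4 gray
  4 black
  9 gray
    2 gray
      2→6: 6 is gray → back edge
Back edge closes the cycle 6 → 9 → 2 → 6; its vertices are {2, 6, 9}.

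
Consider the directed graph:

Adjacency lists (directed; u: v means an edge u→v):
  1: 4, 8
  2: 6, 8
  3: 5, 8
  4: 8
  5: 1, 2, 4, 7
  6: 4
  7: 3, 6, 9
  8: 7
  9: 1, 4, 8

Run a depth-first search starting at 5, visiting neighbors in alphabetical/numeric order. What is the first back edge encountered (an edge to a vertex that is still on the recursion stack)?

3->5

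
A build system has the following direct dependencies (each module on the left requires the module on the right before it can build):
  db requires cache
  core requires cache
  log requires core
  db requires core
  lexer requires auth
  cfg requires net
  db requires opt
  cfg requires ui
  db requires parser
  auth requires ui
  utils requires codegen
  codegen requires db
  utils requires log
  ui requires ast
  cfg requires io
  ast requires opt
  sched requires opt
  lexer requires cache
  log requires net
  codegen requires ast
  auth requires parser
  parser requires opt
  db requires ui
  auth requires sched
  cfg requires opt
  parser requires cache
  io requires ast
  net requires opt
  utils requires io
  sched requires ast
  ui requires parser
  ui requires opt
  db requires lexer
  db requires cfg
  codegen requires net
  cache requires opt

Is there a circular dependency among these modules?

DFS with white/gray/black marking, starting from ast:
ast gray
  opt gray
  opt black
ast black
core gray
  cache gray
    cache→opt: opt black — skip
  cache black
core black
log gray
  net gray
    net→opt: opt black — skip
  net black
  log→core: core black — skip
log black
ui gray
  ui→opt: opt black — skip
  ui→ast: ast black — skip
  parser gray
    parser→cache: cache black — skip
    parser→opt: opt black — skip
  parser black
ui black
lexer gray
  lexer→cache: cache black — skip
  auth gray
    sched gray
      sched→opt: opt black — skip
      sched→ast: ast black — skip
    sched black
    auth→ui: ui black — skip
    auth→parser: parser black — skip
  auth black
lexer black
cfg gray
  cfg→opt: opt black — skip
  cfg→ui: ui black — skip
  cfg→net: net black — skip
  io gray
    io→ast: ast black — skip
  io black
cfg black
codegen gray
  codegen→net: net black — skip
  db gray
    db→parser: parser black — skip
    db→ui: ui black — skip
    db→opt: opt black — skip
    db→lexer: lexer black — skip
    db→cfg: cfg black — skip
    db→core: core black — skip
    db→cache: cache black — skip
  db black
  codegen→ast: ast black — skip
codegen black
utils gray
  utils→codegen: codegen black — skip
  utils→io: io black — skip
  utils→log: log black — skip
utils black
Every edge goes to a white or black vertex — no back edge, so the graph is acyclic.

No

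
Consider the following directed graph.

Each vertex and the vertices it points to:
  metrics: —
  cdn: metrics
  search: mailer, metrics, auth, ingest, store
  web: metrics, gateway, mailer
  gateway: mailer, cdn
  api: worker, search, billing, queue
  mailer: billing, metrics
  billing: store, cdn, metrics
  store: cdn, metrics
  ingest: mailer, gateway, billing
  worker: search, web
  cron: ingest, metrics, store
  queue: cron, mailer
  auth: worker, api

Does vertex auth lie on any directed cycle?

auth is on a cycle iff auth can reach itself via ≥1 edge.
auth → worker → search → auth — yes.

Yes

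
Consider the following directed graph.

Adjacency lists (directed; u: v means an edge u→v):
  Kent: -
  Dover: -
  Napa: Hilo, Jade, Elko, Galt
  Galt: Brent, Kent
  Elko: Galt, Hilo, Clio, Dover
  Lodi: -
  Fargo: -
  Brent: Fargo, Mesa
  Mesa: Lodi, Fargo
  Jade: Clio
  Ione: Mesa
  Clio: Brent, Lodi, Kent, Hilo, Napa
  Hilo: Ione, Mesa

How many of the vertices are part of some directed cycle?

4

A vertex is on a directed cycle iff it belongs to a strongly connected component of size ≥ 2 (or has a self-loop).
The vertices on cycles are {Clio, Elko, Jade, Napa} — 4 in total.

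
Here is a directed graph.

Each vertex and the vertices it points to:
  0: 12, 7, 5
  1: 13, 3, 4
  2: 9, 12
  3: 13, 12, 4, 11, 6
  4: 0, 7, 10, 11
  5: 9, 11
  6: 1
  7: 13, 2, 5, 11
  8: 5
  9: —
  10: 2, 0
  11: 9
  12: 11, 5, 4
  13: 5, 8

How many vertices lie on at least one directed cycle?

A vertex is on a directed cycle iff it belongs to a strongly connected component of size ≥ 2 (or has a self-loop).
The vertices on cycles are {0, 1, 2, 3, 4, 6, 7, 10, 12} — 9 in total.

9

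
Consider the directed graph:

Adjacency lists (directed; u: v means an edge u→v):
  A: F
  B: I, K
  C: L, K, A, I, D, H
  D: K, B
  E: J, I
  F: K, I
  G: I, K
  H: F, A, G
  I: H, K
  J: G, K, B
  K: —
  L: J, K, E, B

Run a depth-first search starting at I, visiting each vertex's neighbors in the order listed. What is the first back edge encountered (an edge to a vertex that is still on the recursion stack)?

F->I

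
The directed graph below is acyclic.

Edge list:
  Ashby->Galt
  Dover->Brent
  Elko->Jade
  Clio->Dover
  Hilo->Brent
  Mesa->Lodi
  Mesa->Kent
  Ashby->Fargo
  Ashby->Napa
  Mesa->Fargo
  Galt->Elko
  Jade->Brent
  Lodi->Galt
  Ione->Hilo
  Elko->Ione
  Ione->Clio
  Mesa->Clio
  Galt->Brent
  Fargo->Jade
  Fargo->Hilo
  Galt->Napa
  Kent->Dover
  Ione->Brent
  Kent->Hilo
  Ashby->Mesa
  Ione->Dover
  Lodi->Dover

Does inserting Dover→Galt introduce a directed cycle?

Adding Dover→Galt creates a cycle iff Galt can already reach Dover.
Path from Galt: Galt → Elko → Ione → Dover.
So Galt → … → Dover → Galt is a cycle.

Yes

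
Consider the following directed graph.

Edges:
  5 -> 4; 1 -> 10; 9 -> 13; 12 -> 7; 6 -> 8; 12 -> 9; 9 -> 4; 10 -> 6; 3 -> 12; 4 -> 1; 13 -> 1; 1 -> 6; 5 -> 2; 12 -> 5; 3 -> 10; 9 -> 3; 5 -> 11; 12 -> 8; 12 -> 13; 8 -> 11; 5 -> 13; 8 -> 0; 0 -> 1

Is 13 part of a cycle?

No

13 lies on a cycle iff there is a path from 13 back to itself.
Exploring from 13, it never reaches itself; equivalently, its strongly connected component is a singleton.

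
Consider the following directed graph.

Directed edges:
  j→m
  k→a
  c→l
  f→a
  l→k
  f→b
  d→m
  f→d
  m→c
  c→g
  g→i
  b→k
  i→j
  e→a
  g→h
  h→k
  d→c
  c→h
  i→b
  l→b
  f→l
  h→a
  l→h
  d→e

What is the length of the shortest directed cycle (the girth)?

5

For each vertex v, BFS finds the shortest path from v back to v.
The shortest such closed walk is m → c → g → i → j → m, length 5.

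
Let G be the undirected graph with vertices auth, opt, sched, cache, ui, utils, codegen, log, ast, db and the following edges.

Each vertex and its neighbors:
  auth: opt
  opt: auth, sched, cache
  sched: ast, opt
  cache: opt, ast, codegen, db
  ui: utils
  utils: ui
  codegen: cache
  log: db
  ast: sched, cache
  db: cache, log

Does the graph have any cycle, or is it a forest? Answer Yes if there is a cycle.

Yes

DFS, tracking each vertex's parent; an edge to a visited non-parent vertex closes a cycle.
Start from codegen:
visit codegen (parent –)
  visit cache (parent codegen)
    visit opt (parent cache)
      visit auth (parent opt)
        auth–opt: parent, skip
      visit sched (parent opt)
        visit ast (parent sched)
          ast–sched: parent, skip
          ast–cache: cache visited and ≠ parent → cycle
Cycle: cache – opt – sched – ast – cache.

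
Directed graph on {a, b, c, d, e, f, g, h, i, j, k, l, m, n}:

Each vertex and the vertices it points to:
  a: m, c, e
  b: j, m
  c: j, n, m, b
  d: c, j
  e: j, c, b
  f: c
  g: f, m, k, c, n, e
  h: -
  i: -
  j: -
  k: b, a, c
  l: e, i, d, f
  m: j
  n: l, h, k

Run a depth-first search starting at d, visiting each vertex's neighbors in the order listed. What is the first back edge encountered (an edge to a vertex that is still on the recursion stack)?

DFS from d (visiting each vertex's neighbors in the order listed); mark gray on enter, black on exit:
d gray
  c gray
    j gray
    j black
    n gray
      l gray
        e gray
          e→j: j black — skip
          e→c: c is gray → back edge
First back edge: e → c.

e→c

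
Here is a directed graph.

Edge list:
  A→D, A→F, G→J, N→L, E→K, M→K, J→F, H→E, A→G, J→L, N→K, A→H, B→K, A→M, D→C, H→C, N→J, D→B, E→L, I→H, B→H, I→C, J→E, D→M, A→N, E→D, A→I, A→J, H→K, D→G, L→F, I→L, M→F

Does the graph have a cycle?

DFS with white/gray/black marking, starting from E:
E gray
  L gray
    F gray
    F black
  L black
  K gray
  K black
  D gray
    C gray
    C black
    M gray
      M→F: F black — skip
      M→K: K black — skip
    M black
    B gray
      B→K: K black — skip
      H gray
        H→E: E is gray → back edge
Back edge found, so a cycle exists: E → D → B → H → E.

Yes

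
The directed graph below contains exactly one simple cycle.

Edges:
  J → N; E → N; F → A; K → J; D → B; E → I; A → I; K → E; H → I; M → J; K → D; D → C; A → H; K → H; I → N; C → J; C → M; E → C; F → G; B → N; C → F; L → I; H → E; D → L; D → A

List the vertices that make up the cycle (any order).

DFS with gray/black marking from C:
C gray
  M gray
    J gray
      N gray
      N black
    J black
  M black
  C→J: J black — skip
  F gray
    G gray
    G black
    A gray
      I gray
        I→N: N black — skip
      I black
      H gray
        E gray
          E→N: N black — skip
          E→I: I black — skip
          E→C: C is gray → back edge
Back edge closes the cycle C → F → A → H → E → C; its vertices are {A, C, E, F, H}.

A, C, E, F, H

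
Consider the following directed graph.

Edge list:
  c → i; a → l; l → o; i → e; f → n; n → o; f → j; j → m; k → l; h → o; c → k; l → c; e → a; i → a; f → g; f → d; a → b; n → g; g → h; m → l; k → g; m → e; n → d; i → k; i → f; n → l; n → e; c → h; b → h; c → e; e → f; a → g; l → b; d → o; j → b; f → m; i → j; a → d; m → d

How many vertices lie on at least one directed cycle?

A vertex is on a directed cycle iff it belongs to a strongly connected component of size ≥ 2 (or has a self-loop).
The vertices on cycles are {a, c, e, f, i, j, k, l, m, n} — 10 in total.

10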